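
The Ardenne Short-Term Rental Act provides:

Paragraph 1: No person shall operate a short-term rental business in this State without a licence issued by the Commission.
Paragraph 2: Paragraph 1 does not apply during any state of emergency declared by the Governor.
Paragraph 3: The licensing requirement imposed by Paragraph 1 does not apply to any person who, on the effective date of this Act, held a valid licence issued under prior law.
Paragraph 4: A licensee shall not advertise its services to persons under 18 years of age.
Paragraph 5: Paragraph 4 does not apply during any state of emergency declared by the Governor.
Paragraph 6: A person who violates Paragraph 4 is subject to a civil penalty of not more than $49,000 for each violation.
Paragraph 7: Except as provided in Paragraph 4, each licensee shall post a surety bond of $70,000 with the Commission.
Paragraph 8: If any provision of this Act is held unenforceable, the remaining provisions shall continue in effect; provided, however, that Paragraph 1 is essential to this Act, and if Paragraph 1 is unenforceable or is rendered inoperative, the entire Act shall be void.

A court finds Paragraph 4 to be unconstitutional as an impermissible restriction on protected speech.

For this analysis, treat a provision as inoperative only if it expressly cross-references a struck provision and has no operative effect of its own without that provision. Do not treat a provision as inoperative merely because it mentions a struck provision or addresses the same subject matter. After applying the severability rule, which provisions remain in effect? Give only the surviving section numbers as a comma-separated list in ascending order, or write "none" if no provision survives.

Paragraph 4 is struck. Paragraph 5 has no operative effect of its own apart from Paragraph 4 and is therefore inoperative. Paragraph 6 has no operative effect of its own apart from Paragraph 4 and is therefore inoperative. Although Paragraph 7 refers to Paragraph 4, its operative terms do not depend on Paragraph 4, so it remains in effect. Paragraph 8 makes Paragraph 1 an essential term, but Paragraph 1 is unaffected, so the severability proviso in Paragraph 8 preserves the remaining provisions. Paragraph 1, Paragraph 2, Paragraph 3, Paragraph 7, and Paragraph 8 remain in effect.

1, 2, 3, 7, 8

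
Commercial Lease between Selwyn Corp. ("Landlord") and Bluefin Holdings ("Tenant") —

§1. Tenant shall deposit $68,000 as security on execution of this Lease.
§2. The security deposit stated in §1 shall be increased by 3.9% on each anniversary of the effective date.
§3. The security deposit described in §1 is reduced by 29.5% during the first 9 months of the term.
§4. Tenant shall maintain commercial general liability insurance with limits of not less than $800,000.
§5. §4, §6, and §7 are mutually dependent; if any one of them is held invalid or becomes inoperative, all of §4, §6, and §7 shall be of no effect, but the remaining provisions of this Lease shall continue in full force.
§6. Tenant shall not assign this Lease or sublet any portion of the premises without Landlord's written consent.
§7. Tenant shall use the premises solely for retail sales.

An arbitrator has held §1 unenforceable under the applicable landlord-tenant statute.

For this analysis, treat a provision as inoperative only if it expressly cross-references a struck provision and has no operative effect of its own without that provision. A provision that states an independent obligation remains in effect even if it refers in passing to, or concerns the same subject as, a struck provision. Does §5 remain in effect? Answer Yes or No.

Yes

§1 is struck. §2 operates only by reference to §1, so it falls with §1. §3 has no operative effect of its own apart from §1 and is therefore inoperative. §5 ties §4, §6, and §7 together, but none of those is affected here; the remaining provisions continue in force under §5. That leaves §4, §5, §6, and §7 in effect. §5 is among the surviving provisions, so the answer is yes.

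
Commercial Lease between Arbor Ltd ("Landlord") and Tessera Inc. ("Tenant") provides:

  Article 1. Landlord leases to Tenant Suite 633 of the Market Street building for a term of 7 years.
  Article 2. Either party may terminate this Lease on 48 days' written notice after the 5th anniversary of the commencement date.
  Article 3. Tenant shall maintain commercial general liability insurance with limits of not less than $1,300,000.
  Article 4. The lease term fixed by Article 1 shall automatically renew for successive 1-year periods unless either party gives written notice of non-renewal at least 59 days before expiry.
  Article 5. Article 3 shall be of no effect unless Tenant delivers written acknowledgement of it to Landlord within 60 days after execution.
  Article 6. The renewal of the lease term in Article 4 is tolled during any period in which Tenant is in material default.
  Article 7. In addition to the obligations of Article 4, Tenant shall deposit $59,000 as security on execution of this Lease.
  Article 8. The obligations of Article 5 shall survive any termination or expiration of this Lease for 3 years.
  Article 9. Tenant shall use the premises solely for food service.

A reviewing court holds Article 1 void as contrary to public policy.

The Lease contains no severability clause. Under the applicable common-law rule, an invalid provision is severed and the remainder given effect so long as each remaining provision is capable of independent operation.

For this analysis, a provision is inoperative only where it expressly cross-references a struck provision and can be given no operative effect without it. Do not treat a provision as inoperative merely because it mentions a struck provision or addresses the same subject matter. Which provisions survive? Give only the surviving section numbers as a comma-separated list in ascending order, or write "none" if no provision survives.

Article 1 is struck. Article 4 does nothing except set the renewal of the lease term by reference to Article 1; with Article 1 gone it has no independent effect and is inoperative. The whole of Article 6 is the tolling of the renewal of the lease term, defined by reference to Article 4, so Article 6 cannot stand once Article 4 is removed. Article 7 mentions Article 4 but its own obligation stands independently of Article 4, so Article 7 is not affected. With no severability clause, the stated default rule severs what cannot stand and enforces each remaining provision that can operate on its own. Article 2, Article 3, Article 5, Article 7, Article 8, and Article 9 remain in effect.

2, 3, 5, 7, 8, 9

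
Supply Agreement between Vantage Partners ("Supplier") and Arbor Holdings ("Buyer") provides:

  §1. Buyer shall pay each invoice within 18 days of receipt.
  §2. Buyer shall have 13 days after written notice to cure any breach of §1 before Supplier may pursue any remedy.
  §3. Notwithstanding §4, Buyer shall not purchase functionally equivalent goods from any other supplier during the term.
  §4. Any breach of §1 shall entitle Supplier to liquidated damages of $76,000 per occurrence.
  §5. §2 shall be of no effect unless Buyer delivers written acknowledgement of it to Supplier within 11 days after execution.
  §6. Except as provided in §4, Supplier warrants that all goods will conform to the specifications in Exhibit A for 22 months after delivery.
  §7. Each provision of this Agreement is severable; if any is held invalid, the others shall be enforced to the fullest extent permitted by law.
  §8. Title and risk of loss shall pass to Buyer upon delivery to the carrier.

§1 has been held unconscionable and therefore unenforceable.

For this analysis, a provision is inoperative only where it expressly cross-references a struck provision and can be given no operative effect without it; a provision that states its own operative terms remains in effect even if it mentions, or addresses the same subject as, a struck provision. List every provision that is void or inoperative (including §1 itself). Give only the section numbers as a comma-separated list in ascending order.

1, 2, 4, 5

§1 is struck. §2 merely fixes the cure period for breach of §1; with §1 gone it has nothing to operate on and falls away. §4 does nothing except set the liquidated-damages amount by reference to §1; with §1 gone it has no independent effect and is inoperative. §5 merely fixes the acknowledgement condition for §2; with §2 gone it has nothing to operate on and falls away. §3 mentions §4 but its own obligation stands independently of §4, so §3 is not affected. §6 mentions §4 but its own obligation stands independently of §4, so §6 is not affected. §7 is a severability clause and preserves every provision that can still be given independent effect. §3, §6, §7, and §8 remain in effect.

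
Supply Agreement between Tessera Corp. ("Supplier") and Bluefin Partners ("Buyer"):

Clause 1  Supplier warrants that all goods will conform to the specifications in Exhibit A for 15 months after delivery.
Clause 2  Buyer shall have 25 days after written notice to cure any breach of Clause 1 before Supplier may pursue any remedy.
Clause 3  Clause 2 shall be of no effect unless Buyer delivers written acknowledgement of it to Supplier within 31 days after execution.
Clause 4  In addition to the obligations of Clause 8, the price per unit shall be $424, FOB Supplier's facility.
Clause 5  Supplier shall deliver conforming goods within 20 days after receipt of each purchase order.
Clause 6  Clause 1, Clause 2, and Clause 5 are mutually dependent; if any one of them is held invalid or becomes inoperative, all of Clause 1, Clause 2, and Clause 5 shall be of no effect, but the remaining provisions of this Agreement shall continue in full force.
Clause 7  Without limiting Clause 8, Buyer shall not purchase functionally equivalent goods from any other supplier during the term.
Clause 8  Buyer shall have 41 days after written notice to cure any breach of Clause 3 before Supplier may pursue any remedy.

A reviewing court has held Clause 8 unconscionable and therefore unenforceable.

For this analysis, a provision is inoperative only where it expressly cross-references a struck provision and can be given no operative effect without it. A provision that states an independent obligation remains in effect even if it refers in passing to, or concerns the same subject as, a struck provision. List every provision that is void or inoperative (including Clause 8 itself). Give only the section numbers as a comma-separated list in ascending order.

Clause 8 is struck. Although Clause 4 refers to Clause 8, its operative terms do not depend on Clause 8, so it remains in effect. Although Clause 7 refers to Clause 8, its operative terms do not depend on Clause 8, so it remains in effect. No other provision's operative terms depend on Clause 8. Clause 6 ties Clause 1, Clause 2, and Clause 5 together, but none of those is affected here; the remaining provisions continue in force under Clause 6. Clause 1, Clause 2, Clause 3, Clause 4, Clause 5, Clause 6, and Clause 7 remain in effect.

8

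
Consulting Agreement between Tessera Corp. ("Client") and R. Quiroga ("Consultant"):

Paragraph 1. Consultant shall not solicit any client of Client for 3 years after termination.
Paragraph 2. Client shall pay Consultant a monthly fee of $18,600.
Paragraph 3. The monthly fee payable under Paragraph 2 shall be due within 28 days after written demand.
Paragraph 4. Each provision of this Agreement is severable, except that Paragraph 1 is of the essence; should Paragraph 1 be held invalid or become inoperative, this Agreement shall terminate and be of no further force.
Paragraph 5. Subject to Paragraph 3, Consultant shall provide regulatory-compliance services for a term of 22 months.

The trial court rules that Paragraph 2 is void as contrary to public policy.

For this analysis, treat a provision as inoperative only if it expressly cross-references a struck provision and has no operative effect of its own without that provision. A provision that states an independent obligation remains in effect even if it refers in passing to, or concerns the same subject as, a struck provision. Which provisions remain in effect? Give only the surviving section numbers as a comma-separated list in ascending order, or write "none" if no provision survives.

Paragraph 2 is struck. The whole of Paragraph 3 is the payment deadline for the monthly fee, defined by reference to Paragraph 2, so Paragraph 3 cannot stand once Paragraph 2 is removed. Although Paragraph 5 refers to Paragraph 3, its operative terms do not depend on Paragraph 3, so it remains in effect. Paragraph 4 makes Paragraph 1 an essential term, but Paragraph 1 is unaffected, so the severability proviso in Paragraph 4 preserves the remaining provisions. The provisions still in force are Paragraph 1, Paragraph 4, and Paragraph 5.

1, 4, 5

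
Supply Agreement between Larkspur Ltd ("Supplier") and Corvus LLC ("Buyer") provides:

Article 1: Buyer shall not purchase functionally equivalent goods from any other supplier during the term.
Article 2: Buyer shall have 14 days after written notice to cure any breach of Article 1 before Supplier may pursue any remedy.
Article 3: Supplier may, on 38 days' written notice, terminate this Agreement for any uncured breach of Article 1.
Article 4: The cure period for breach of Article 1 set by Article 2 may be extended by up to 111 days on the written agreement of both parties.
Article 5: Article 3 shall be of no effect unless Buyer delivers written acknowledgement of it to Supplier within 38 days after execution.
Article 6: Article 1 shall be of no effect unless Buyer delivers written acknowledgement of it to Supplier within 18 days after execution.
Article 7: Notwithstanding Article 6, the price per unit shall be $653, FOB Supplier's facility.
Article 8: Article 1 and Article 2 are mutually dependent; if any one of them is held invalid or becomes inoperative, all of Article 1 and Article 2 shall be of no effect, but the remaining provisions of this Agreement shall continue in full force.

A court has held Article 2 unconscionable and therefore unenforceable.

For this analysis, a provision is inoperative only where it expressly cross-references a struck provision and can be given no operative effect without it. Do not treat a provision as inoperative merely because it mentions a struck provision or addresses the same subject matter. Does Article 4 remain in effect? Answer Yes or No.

Article 2 is struck. The whole of Article 4 is the extension of the cure period for breach of Article 1, defined by reference to Article 2, so Article 4 cannot stand once Article 2 is removed. Although Article 7 refers to Article 6, its operative terms do not depend on Article 6, so it remains in effect. Article 8 declares Article 1 and Article 2 mutually dependent; since one of them has fallen, all of them are of no effect. That brings down Article 1 as well. Article 3, Article 5, and Article 6 in turn depend solely on a provision now struck and likewise fall. The remainder continues in force under Article 8. Article 7 and Article 8 remain in effect. Article 4 is among the inoperative provisions, so the answer is no.

No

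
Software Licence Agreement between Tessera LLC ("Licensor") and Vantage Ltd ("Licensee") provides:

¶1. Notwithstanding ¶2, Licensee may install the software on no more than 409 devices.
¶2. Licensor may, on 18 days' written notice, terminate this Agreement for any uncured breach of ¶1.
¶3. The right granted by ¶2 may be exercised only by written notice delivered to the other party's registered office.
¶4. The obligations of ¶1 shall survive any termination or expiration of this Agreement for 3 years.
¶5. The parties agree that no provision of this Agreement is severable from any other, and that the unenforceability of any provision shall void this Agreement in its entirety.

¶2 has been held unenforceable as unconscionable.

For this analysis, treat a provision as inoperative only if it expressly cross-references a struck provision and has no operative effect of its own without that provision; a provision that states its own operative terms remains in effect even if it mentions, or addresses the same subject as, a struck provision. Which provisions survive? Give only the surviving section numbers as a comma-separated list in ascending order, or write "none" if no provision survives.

none

¶2 is struck. The only function of ¶3 is the notice requirement for ¶2, so it cannot stand once ¶2 is removed. ¶5 provides that the Agreement is not severable, so the invalidity of any one provision voids the entire Agreement. No provision of the Agreement survives.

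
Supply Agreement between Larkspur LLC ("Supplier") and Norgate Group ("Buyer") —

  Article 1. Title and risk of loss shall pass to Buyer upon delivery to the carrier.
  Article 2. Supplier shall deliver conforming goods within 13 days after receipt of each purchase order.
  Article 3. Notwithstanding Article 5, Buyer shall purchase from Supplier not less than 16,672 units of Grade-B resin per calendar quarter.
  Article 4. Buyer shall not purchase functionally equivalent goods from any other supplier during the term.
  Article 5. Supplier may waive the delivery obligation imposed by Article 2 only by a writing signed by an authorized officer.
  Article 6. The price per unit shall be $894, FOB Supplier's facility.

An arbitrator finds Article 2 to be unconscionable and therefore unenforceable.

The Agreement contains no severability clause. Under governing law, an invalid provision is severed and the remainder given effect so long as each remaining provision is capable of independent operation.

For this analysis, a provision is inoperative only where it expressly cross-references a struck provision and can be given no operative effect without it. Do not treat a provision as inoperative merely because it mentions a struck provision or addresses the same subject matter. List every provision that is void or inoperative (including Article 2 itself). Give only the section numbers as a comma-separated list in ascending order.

Article 2 is struck. Article 5 operates only by reference to Article 2, so it falls with Article 2. Article 3 mentions Article 5 but its own obligation stands independently of Article 5, so Article 3 is not affected. With no severability clause, the stated default rule severs what cannot stand and enforces each remaining provision that can operate on its own. Article 1, Article 3, Article 4, and Article 6 remain in effect.

2, 5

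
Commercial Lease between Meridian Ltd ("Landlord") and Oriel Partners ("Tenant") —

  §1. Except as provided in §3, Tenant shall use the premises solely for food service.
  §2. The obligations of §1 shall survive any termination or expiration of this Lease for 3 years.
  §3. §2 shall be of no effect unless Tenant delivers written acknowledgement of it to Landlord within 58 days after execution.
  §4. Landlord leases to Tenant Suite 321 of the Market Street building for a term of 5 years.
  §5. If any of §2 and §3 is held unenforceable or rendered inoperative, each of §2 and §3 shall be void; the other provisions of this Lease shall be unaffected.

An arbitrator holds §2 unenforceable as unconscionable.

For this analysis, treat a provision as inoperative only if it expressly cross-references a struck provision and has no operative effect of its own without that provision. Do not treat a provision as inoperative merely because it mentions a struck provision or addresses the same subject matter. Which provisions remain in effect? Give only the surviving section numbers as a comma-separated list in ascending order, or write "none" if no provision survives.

1, 4, 5

§2 is struck. §3 has no operative effect of its own apart from §2 and is therefore inoperative. Although §1 refers to §3, its operative terms do not depend on §3, so it remains in effect. §5 declares §2 and §3 mutually dependent; since one of them has fallen, all of them are of no effect. The remainder continues in force under §5. The provisions still in force are §1, §4, and §5.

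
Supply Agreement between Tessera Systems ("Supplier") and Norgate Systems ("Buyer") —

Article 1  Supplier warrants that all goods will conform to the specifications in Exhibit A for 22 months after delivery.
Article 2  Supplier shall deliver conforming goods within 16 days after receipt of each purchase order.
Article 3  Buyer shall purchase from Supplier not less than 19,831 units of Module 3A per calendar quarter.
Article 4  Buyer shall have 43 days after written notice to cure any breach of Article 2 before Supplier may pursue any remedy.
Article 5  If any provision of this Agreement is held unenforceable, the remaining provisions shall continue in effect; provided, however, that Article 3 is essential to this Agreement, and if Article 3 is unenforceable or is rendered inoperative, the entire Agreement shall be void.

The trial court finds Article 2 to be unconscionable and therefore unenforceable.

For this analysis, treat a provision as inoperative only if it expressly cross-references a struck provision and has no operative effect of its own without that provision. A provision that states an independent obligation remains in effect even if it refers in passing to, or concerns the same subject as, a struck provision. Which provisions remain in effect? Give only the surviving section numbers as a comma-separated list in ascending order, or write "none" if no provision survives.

Article 2 is struck. The only function of Article 4 is the cure period for breach of Article 2, so it cannot stand once Article 2 is removed. Article 5 makes Article 3 an essential term, but Article 3 is unaffected, so the severability proviso in Article 5 preserves the remaining provisions. Article 1, Article 3, and Article 5 remain in effect.

1, 3, 5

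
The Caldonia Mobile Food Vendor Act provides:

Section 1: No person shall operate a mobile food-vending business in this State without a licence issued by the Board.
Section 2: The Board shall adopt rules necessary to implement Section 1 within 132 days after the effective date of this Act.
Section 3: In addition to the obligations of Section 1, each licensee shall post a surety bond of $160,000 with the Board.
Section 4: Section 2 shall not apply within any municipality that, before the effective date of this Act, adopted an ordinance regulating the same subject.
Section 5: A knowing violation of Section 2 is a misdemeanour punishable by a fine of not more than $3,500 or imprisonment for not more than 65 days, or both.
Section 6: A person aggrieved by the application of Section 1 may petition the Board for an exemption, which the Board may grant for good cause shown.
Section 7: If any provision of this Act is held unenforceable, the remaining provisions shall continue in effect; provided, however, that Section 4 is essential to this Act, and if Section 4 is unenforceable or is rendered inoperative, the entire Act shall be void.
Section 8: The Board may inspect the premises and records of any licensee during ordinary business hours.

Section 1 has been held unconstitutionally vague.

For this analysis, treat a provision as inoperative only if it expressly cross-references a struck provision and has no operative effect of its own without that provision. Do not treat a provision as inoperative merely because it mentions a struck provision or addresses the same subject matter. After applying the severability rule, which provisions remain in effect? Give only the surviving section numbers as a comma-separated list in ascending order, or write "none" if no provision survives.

none

Section 1 is struck. Section 2 merely fixes the rulemaking mandate for Section 1; with Section 1 gone it has nothing to operate on and falls away. Section 6 merely fixes the exemption procedure for Section 1; with Section 1 gone it has nothing to operate on and falls away. Section 4 has no operative effect of its own apart from Section 2 and is therefore inoperative. The only function of Section 5 is the criminal penalty for violating Section 2, so it cannot stand once Section 2 is removed. Section 7 makes Section 4 an essential term, and Section 4 has been rendered inoperative by the cascade; under Section 7, the entire Act is therefore void. No provision of the Act survives.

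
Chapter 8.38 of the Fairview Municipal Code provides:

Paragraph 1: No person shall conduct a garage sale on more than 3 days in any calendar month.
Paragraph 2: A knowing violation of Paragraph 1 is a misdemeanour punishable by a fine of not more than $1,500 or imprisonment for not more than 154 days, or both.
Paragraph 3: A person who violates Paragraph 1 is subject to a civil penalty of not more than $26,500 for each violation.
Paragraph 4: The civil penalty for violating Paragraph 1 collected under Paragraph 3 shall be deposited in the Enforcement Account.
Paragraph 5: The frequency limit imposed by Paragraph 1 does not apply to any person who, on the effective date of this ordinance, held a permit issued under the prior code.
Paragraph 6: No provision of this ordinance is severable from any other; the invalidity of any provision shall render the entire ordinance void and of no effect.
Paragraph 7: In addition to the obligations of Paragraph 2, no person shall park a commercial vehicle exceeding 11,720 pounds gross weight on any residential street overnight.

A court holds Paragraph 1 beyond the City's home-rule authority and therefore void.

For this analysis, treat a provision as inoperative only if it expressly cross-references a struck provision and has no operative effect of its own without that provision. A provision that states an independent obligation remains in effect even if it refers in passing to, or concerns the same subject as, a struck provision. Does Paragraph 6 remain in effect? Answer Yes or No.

No

Paragraph 1 is struck. Paragraph 2 has no operative effect of its own apart from Paragraph 1 and is therefore inoperative. Paragraph 3 merely fixes the civil penalty for violating Paragraph 1; with Paragraph 1 gone it has nothing to operate on and falls away. Paragraph 5 merely fixes the grandfather exemption from Paragraph 1; with Paragraph 1 gone it has nothing to operate on and falls away. Paragraph 4 does nothing except set the disposition of the civil penalty for violating Paragraph 1 by reference to Paragraph 3; with Paragraph 3 gone it has no independent effect and is inoperative. Paragraph 6 provides that the ordinance is not severable, so the invalidity of any one provision voids the entire ordinance. No provision of the ordinance survives. Paragraph 6 is among the inoperative provisions, so the answer is no.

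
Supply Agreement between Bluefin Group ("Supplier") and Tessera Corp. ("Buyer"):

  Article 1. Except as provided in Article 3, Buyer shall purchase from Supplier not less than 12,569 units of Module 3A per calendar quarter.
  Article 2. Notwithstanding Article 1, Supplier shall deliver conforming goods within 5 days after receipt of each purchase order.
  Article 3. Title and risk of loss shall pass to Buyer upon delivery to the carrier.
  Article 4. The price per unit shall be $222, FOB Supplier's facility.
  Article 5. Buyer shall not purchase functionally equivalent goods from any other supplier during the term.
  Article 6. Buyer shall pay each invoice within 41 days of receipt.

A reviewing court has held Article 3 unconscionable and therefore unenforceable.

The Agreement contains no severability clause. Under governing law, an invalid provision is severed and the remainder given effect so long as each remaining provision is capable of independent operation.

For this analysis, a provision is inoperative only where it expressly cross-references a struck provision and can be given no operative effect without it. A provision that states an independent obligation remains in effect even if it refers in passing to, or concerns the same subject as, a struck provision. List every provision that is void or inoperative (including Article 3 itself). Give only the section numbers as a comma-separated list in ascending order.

Article 3 is struck. Although Article 1 refers to Article 3, its operative terms do not depend on Article 3, so it remains in effect. No other provision's operative terms depend on Article 3. Under the stated default rule, only provisions that cannot operate independently fall away; the rest are enforced. That leaves Article 1, Article 2, Article 4, Article 5, and Article 6 in effect.

3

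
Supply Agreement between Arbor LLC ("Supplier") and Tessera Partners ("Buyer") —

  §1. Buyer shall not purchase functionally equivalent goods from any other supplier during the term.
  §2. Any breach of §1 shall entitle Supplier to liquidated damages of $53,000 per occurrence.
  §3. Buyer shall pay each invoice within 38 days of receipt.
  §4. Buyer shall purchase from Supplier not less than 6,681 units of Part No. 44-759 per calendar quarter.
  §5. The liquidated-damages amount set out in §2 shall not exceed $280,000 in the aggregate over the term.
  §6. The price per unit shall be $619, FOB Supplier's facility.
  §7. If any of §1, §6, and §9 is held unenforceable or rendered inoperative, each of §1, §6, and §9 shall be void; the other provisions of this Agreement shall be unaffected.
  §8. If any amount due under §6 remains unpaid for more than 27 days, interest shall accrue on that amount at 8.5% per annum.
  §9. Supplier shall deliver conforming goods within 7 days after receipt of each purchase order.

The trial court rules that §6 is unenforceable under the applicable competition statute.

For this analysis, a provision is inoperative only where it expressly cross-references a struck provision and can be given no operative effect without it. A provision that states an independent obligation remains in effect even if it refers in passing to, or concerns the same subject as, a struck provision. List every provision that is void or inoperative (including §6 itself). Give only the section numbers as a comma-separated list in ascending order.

§6 is struck. §8 operates only by reference to §6, so it falls with §6. §7 declares §1, §6, and §9 mutually dependent; since one of them has fallen, all of them are of no effect. That brings down §1 and §9 as well. §2 and §5 in turn depend solely on a provision now struck and likewise fall. The remainder continues in force under §7. §3, §4, and §7 remain in effect.

1, 2, 5, 6, 8, 9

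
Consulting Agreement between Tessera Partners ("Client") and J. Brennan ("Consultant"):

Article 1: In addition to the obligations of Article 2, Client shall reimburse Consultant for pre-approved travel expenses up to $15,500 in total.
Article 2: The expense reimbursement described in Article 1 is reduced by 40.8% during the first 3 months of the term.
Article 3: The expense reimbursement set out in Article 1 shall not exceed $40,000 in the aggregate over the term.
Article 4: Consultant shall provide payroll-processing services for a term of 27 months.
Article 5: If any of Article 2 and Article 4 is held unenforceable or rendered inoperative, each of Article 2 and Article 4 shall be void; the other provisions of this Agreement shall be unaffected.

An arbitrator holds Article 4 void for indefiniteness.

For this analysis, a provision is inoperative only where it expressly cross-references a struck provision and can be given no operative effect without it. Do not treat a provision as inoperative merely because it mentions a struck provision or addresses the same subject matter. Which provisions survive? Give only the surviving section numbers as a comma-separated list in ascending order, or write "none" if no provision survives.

Article 4 is struck. Although Article 1 refers to Article 2, its operative terms do not depend on Article 2, so it remains in effect. Nothing else in the Agreement is defined by reference to Article 4. Article 5 declares Article 2 and Article 4 mutually dependent; since one of them has fallen, all of them are of no effect. That brings down Article 2 as well. The remainder continues in force under Article 5. That leaves Article 1, Article 3, and Article 5 in effect.

1, 3, 5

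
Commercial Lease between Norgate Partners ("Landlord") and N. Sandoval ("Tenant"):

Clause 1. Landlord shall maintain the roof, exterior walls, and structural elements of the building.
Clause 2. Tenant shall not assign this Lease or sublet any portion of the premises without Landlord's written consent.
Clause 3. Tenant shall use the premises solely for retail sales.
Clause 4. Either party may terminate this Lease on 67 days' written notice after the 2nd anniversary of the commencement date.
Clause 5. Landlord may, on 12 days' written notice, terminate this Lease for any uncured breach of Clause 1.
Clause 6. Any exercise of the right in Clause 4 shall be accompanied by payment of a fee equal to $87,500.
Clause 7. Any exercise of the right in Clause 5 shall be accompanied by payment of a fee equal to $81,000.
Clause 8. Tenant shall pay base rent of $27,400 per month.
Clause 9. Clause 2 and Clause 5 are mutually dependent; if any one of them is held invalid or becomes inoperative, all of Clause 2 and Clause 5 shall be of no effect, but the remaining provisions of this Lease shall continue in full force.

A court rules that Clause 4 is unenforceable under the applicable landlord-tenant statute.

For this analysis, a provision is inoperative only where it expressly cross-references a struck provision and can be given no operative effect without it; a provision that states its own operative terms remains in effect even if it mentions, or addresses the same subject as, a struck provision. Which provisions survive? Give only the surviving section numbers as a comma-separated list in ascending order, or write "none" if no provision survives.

1, 2, 3, 5, 7, 8, 9

Clause 4 is struck. Clause 6 merely fixes the exercise fee for Clause 4; with Clause 4 gone it has nothing to operate on and falls away. Clause 9 ties Clause 2 and Clause 5 together, but none of those is affected here; the remaining provisions continue in force under Clause 9. The provisions still in force are Clause 1, Clause 2, Clause 3, Clause 5, Clause 7, Clause 8, and Clause 9.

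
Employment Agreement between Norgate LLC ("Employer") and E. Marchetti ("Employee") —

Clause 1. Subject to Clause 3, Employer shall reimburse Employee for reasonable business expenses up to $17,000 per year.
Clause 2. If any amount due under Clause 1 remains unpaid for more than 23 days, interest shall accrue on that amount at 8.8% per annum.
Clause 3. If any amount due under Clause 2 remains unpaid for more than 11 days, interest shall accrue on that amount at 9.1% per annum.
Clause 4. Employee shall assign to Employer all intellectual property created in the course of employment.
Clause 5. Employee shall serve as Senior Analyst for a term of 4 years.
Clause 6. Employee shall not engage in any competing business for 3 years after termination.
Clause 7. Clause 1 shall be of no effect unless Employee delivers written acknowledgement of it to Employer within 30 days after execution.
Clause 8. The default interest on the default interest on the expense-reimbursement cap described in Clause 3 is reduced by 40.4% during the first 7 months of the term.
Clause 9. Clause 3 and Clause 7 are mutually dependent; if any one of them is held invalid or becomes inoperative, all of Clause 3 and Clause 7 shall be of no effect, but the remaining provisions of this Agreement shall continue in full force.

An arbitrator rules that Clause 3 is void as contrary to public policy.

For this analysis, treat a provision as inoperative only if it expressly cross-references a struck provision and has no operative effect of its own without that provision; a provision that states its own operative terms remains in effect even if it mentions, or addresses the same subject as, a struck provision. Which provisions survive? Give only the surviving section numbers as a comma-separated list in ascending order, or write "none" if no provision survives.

1, 2, 4, 5, 6, 9

Clause 3 is struck. Clause 8 has no operative effect of its own apart from Clause 3 and is therefore inoperative. Although Clause 1 refers to Clause 3, its operative terms do not depend on Clause 3, so it remains in effect. Clause 9 declares Clause 3 and Clause 7 mutually dependent; since one of them has fallen, all of them are of no effect. That brings down Clause 7 as well. The remainder continues in force under Clause 9. The provisions still in force are Clause 1, Clause 2, Clause 4, Clause 5, Clause 6, and Clause 9.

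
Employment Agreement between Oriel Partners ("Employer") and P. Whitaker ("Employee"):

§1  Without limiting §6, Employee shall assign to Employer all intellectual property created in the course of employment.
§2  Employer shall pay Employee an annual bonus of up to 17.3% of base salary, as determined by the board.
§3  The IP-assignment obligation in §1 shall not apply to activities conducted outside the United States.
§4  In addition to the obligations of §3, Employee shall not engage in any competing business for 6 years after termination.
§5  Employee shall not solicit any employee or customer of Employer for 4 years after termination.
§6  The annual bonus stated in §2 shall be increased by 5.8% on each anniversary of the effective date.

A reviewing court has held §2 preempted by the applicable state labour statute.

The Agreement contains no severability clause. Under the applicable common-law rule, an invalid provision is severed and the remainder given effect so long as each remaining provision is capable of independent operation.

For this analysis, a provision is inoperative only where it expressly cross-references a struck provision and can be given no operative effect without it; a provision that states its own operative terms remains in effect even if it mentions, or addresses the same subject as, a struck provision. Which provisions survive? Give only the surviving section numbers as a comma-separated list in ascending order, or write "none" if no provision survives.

1, 3, 4, 5

§2 is struck. §6 operates only by reference to §2, so it falls with §2. §1 mentions §6 but its own obligation stands independently of §6, so §1 is not affected. Under the stated default rule, only provisions that cannot operate independently fall away; the rest are enforced. §1, §3, §4, and §5 remain in effect.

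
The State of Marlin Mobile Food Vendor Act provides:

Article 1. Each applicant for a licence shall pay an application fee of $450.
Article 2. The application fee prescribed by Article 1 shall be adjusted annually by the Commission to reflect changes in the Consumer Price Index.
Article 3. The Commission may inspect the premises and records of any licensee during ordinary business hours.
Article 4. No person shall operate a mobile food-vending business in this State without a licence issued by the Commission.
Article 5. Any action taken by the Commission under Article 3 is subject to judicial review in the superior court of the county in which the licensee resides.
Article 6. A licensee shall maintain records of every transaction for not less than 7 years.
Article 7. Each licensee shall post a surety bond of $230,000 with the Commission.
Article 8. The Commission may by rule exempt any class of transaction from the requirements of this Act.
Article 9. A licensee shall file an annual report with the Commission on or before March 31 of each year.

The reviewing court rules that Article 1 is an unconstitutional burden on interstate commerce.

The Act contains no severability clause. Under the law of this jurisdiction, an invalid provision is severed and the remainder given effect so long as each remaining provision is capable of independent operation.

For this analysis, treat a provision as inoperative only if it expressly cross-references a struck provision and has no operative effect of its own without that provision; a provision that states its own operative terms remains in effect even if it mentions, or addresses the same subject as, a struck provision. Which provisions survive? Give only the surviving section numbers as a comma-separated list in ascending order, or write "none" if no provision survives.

Article 1 is struck. Article 2 does nothing except set the indexation of the application fee by reference to Article 1; with Article 1 gone it has no independent effect and is inoperative. Under the stated default rule, only provisions that cannot operate independently fall away; the rest are enforced. The provisions still in force are Article 3, Article 4, Article 5, Article 6, Article 7, Article 8, and Article 9.

3, 4, 5, 6, 7, 8, 9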